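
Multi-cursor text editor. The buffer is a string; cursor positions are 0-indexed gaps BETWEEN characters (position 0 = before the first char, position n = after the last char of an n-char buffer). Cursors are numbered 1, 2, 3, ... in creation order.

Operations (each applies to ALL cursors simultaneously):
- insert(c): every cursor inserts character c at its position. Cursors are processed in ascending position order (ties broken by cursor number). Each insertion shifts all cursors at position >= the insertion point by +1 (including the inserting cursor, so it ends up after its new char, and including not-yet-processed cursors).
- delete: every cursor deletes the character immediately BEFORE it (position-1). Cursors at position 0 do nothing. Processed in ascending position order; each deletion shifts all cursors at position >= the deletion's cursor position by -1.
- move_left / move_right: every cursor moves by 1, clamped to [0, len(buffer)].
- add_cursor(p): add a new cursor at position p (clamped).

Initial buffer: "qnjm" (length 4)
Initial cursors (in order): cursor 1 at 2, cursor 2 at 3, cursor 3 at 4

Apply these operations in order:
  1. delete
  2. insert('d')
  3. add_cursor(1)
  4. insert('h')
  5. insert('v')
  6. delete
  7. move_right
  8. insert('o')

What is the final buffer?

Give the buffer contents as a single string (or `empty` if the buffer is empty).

Answer: qhdoddhhhooo

Derivation:
After op 1 (delete): buffer="q" (len 1), cursors c1@1 c2@1 c3@1, authorship .
After op 2 (insert('d')): buffer="qddd" (len 4), cursors c1@4 c2@4 c3@4, authorship .123
After op 3 (add_cursor(1)): buffer="qddd" (len 4), cursors c4@1 c1@4 c2@4 c3@4, authorship .123
After op 4 (insert('h')): buffer="qhdddhhh" (len 8), cursors c4@2 c1@8 c2@8 c3@8, authorship .4123123
After op 5 (insert('v')): buffer="qhvdddhhhvvv" (len 12), cursors c4@3 c1@12 c2@12 c3@12, authorship .44123123123
After op 6 (delete): buffer="qhdddhhh" (len 8), cursors c4@2 c1@8 c2@8 c3@8, authorship .4123123
After op 7 (move_right): buffer="qhdddhhh" (len 8), cursors c4@3 c1@8 c2@8 c3@8, authorship .4123123
After op 8 (insert('o')): buffer="qhdoddhhhooo" (len 12), cursors c4@4 c1@12 c2@12 c3@12, authorship .41423123123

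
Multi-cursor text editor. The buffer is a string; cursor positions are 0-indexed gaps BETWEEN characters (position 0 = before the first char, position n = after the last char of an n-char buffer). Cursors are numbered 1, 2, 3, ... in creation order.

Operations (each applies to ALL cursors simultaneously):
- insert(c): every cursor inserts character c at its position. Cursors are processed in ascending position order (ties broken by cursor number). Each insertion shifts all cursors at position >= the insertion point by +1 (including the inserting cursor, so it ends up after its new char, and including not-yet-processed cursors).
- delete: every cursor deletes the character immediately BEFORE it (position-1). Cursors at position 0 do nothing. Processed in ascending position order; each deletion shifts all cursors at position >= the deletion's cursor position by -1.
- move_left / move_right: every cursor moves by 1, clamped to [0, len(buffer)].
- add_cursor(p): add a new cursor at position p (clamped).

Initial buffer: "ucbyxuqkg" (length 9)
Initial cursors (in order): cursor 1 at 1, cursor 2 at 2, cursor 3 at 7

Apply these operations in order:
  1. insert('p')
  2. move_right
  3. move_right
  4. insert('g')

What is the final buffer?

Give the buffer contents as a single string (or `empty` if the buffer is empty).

After op 1 (insert('p')): buffer="upcpbyxuqpkg" (len 12), cursors c1@2 c2@4 c3@10, authorship .1.2.....3..
After op 2 (move_right): buffer="upcpbyxuqpkg" (len 12), cursors c1@3 c2@5 c3@11, authorship .1.2.....3..
After op 3 (move_right): buffer="upcpbyxuqpkg" (len 12), cursors c1@4 c2@6 c3@12, authorship .1.2.....3..
After op 4 (insert('g')): buffer="upcpgbygxuqpkgg" (len 15), cursors c1@5 c2@8 c3@15, authorship .1.21..2...3..3

Answer: upcpgbygxuqpkgg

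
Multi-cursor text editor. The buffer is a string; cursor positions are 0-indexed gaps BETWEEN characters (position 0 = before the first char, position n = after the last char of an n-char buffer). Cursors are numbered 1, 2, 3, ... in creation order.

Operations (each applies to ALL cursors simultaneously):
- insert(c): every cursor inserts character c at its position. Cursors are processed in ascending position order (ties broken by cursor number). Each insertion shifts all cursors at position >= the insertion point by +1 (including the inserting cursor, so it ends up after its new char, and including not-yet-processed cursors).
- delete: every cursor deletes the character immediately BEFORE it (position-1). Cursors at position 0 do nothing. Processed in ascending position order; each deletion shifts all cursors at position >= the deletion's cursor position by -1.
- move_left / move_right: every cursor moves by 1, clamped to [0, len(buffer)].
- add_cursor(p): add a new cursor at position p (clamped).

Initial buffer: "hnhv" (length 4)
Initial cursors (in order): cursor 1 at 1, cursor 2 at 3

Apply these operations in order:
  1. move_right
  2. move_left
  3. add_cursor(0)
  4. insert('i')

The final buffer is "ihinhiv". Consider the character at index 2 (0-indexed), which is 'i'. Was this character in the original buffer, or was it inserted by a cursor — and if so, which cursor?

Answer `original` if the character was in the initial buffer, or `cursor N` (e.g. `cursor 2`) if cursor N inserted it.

After op 1 (move_right): buffer="hnhv" (len 4), cursors c1@2 c2@4, authorship ....
After op 2 (move_left): buffer="hnhv" (len 4), cursors c1@1 c2@3, authorship ....
After op 3 (add_cursor(0)): buffer="hnhv" (len 4), cursors c3@0 c1@1 c2@3, authorship ....
After op 4 (insert('i')): buffer="ihinhiv" (len 7), cursors c3@1 c1@3 c2@6, authorship 3.1..2.
Authorship (.=original, N=cursor N): 3 . 1 . . 2 .
Index 2: author = 1

Answer: cursor 1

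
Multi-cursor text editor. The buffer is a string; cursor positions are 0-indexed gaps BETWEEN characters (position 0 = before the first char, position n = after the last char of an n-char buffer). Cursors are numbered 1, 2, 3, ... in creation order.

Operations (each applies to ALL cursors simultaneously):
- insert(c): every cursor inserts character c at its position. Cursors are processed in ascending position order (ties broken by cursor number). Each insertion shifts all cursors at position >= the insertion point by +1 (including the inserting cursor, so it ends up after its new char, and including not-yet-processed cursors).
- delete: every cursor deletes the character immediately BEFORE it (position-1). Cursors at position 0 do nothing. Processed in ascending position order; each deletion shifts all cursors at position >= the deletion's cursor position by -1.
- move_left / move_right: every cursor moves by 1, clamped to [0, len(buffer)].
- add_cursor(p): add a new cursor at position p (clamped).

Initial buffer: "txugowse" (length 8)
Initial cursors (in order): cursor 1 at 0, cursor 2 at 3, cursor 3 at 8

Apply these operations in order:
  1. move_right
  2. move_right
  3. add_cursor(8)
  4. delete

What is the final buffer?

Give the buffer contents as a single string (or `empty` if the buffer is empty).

Answer: tugw

Derivation:
After op 1 (move_right): buffer="txugowse" (len 8), cursors c1@1 c2@4 c3@8, authorship ........
After op 2 (move_right): buffer="txugowse" (len 8), cursors c1@2 c2@5 c3@8, authorship ........
After op 3 (add_cursor(8)): buffer="txugowse" (len 8), cursors c1@2 c2@5 c3@8 c4@8, authorship ........
After op 4 (delete): buffer="tugw" (len 4), cursors c1@1 c2@3 c3@4 c4@4, authorship ....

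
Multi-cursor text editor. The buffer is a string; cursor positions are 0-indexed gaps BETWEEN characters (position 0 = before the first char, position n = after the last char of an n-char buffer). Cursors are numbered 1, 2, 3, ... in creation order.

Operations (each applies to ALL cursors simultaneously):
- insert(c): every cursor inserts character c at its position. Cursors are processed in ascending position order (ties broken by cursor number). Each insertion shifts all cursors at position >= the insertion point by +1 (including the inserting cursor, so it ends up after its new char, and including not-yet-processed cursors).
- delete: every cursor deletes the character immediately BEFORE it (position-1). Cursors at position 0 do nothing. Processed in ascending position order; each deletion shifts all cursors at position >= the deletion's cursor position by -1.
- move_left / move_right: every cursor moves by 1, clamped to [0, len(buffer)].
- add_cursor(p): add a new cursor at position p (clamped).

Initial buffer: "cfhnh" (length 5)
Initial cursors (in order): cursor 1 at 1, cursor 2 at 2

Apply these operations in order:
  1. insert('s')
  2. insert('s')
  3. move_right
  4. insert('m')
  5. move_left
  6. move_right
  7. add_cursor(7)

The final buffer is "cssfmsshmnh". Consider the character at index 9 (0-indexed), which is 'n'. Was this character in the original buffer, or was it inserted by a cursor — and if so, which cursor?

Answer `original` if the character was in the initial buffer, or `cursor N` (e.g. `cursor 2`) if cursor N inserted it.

Answer: original

Derivation:
After op 1 (insert('s')): buffer="csfshnh" (len 7), cursors c1@2 c2@4, authorship .1.2...
After op 2 (insert('s')): buffer="cssfsshnh" (len 9), cursors c1@3 c2@6, authorship .11.22...
After op 3 (move_right): buffer="cssfsshnh" (len 9), cursors c1@4 c2@7, authorship .11.22...
After op 4 (insert('m')): buffer="cssfmsshmnh" (len 11), cursors c1@5 c2@9, authorship .11.122.2..
After op 5 (move_left): buffer="cssfmsshmnh" (len 11), cursors c1@4 c2@8, authorship .11.122.2..
After op 6 (move_right): buffer="cssfmsshmnh" (len 11), cursors c1@5 c2@9, authorship .11.122.2..
After op 7 (add_cursor(7)): buffer="cssfmsshmnh" (len 11), cursors c1@5 c3@7 c2@9, authorship .11.122.2..
Authorship (.=original, N=cursor N): . 1 1 . 1 2 2 . 2 . .
Index 9: author = original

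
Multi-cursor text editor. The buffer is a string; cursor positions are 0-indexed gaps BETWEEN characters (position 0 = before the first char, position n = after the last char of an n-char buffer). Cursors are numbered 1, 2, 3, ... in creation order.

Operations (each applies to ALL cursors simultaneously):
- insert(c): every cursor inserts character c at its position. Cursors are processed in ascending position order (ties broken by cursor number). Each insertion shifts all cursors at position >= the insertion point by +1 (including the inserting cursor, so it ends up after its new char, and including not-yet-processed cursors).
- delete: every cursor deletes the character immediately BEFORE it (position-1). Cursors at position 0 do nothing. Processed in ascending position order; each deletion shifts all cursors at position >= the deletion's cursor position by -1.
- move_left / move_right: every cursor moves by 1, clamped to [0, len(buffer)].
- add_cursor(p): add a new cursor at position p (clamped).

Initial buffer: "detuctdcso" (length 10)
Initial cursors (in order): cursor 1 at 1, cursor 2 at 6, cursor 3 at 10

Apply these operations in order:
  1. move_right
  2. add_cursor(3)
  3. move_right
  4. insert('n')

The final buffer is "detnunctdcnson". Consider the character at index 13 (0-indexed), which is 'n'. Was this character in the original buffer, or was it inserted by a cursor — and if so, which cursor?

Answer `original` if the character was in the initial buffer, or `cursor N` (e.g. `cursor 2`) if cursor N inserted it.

Answer: cursor 3

Derivation:
After op 1 (move_right): buffer="detuctdcso" (len 10), cursors c1@2 c2@7 c3@10, authorship ..........
After op 2 (add_cursor(3)): buffer="detuctdcso" (len 10), cursors c1@2 c4@3 c2@7 c3@10, authorship ..........
After op 3 (move_right): buffer="detuctdcso" (len 10), cursors c1@3 c4@4 c2@8 c3@10, authorship ..........
After op 4 (insert('n')): buffer="detnunctdcnson" (len 14), cursors c1@4 c4@6 c2@11 c3@14, authorship ...1.4....2..3
Authorship (.=original, N=cursor N): . . . 1 . 4 . . . . 2 . . 3
Index 13: author = 3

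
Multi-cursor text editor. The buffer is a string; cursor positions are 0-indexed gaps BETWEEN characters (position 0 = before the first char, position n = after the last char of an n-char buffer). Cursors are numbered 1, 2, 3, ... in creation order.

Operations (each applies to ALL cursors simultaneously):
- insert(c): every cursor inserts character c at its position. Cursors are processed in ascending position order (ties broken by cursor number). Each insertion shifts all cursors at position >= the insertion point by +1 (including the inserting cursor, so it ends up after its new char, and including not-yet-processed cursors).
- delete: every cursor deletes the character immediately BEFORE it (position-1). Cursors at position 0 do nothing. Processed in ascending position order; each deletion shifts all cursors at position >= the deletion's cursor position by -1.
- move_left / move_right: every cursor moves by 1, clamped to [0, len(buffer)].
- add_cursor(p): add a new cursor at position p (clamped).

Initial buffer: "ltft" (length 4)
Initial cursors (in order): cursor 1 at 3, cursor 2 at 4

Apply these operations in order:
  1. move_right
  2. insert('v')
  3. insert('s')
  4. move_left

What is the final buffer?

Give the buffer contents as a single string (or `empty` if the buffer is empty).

After op 1 (move_right): buffer="ltft" (len 4), cursors c1@4 c2@4, authorship ....
After op 2 (insert('v')): buffer="ltftvv" (len 6), cursors c1@6 c2@6, authorship ....12
After op 3 (insert('s')): buffer="ltftvvss" (len 8), cursors c1@8 c2@8, authorship ....1212
After op 4 (move_left): buffer="ltftvvss" (len 8), cursors c1@7 c2@7, authorship ....1212

Answer: ltftvvss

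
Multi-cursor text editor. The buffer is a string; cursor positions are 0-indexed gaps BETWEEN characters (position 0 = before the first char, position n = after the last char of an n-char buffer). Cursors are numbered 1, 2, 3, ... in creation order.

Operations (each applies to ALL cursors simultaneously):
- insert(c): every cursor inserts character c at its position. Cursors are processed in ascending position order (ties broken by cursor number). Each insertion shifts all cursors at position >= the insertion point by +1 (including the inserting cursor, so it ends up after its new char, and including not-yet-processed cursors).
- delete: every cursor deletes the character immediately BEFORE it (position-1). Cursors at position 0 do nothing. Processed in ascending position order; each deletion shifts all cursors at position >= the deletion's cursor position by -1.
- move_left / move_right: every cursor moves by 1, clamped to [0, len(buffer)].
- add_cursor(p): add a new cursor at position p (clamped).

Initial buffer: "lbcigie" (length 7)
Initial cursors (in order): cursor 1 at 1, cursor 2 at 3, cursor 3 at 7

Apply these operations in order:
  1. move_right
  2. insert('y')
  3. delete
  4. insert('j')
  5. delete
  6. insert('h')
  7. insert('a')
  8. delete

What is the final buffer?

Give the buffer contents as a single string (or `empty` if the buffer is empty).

After op 1 (move_right): buffer="lbcigie" (len 7), cursors c1@2 c2@4 c3@7, authorship .......
After op 2 (insert('y')): buffer="lbyciygiey" (len 10), cursors c1@3 c2@6 c3@10, authorship ..1..2...3
After op 3 (delete): buffer="lbcigie" (len 7), cursors c1@2 c2@4 c3@7, authorship .......
After op 4 (insert('j')): buffer="lbjcijgiej" (len 10), cursors c1@3 c2@6 c3@10, authorship ..1..2...3
After op 5 (delete): buffer="lbcigie" (len 7), cursors c1@2 c2@4 c3@7, authorship .......
After op 6 (insert('h')): buffer="lbhcihgieh" (len 10), cursors c1@3 c2@6 c3@10, authorship ..1..2...3
After op 7 (insert('a')): buffer="lbhacihagieha" (len 13), cursors c1@4 c2@8 c3@13, authorship ..11..22...33
After op 8 (delete): buffer="lbhcihgieh" (len 10), cursors c1@3 c2@6 c3@10, authorship ..1..2...3

Answer: lbhcihgieh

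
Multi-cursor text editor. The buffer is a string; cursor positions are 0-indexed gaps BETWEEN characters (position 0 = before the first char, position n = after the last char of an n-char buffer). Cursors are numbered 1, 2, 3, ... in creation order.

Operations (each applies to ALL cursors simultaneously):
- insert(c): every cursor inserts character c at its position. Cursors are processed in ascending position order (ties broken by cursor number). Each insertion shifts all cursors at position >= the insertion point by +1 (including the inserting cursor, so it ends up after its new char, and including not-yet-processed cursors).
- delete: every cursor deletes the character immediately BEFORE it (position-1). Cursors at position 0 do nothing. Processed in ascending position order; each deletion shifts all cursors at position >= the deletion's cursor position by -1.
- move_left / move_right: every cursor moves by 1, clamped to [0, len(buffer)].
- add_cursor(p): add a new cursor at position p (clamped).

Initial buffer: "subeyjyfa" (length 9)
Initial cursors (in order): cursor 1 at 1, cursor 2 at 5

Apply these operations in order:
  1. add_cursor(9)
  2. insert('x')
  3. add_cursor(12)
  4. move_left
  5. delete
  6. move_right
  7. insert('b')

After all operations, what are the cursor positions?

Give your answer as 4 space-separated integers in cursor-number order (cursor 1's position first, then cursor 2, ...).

Answer: 2 7 12 12

Derivation:
After op 1 (add_cursor(9)): buffer="subeyjyfa" (len 9), cursors c1@1 c2@5 c3@9, authorship .........
After op 2 (insert('x')): buffer="sxubeyxjyfax" (len 12), cursors c1@2 c2@7 c3@12, authorship .1....2....3
After op 3 (add_cursor(12)): buffer="sxubeyxjyfax" (len 12), cursors c1@2 c2@7 c3@12 c4@12, authorship .1....2....3
After op 4 (move_left): buffer="sxubeyxjyfax" (len 12), cursors c1@1 c2@6 c3@11 c4@11, authorship .1....2....3
After op 5 (delete): buffer="xubexjyx" (len 8), cursors c1@0 c2@4 c3@7 c4@7, authorship 1...2..3
After op 6 (move_right): buffer="xubexjyx" (len 8), cursors c1@1 c2@5 c3@8 c4@8, authorship 1...2..3
After op 7 (insert('b')): buffer="xbubexbjyxbb" (len 12), cursors c1@2 c2@7 c3@12 c4@12, authorship 11...22..334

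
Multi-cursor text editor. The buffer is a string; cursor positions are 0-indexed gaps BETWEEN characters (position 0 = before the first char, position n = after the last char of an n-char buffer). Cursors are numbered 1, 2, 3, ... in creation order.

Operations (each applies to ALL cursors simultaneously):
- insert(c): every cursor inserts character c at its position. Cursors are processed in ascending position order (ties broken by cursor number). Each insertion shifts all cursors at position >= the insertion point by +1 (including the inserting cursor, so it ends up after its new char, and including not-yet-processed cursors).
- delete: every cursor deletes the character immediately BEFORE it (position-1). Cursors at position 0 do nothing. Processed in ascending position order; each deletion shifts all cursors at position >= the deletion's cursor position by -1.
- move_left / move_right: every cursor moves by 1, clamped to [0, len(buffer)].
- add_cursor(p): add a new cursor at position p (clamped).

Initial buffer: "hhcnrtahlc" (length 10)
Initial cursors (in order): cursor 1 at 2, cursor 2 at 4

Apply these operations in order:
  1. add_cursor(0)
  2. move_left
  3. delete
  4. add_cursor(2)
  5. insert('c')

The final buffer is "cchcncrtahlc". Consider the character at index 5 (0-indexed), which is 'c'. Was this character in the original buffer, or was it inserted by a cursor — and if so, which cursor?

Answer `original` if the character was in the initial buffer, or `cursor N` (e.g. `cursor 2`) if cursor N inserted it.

Answer: cursor 4

Derivation:
After op 1 (add_cursor(0)): buffer="hhcnrtahlc" (len 10), cursors c3@0 c1@2 c2@4, authorship ..........
After op 2 (move_left): buffer="hhcnrtahlc" (len 10), cursors c3@0 c1@1 c2@3, authorship ..........
After op 3 (delete): buffer="hnrtahlc" (len 8), cursors c1@0 c3@0 c2@1, authorship ........
After op 4 (add_cursor(2)): buffer="hnrtahlc" (len 8), cursors c1@0 c3@0 c2@1 c4@2, authorship ........
After op 5 (insert('c')): buffer="cchcncrtahlc" (len 12), cursors c1@2 c3@2 c2@4 c4@6, authorship 13.2.4......
Authorship (.=original, N=cursor N): 1 3 . 2 . 4 . . . . . .
Index 5: author = 4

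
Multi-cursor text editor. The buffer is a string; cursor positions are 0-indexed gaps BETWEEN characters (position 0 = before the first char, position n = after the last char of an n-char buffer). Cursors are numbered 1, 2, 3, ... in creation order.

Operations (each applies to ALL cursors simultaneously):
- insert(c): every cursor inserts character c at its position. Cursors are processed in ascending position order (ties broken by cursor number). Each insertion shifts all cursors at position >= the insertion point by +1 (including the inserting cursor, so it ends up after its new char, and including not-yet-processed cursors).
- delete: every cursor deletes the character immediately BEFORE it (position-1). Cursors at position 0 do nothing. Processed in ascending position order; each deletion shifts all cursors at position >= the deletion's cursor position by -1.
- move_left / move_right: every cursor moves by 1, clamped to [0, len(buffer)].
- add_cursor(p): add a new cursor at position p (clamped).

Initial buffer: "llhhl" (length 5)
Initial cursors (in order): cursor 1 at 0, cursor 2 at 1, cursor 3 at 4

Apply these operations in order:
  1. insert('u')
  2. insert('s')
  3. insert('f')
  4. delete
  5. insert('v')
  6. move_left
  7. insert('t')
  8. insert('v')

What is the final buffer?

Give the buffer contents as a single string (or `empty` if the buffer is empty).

Answer: ustvvlustvvlhhustvvl

Derivation:
After op 1 (insert('u')): buffer="ululhhul" (len 8), cursors c1@1 c2@3 c3@7, authorship 1.2...3.
After op 2 (insert('s')): buffer="usluslhhusl" (len 11), cursors c1@2 c2@5 c3@10, authorship 11.22...33.
After op 3 (insert('f')): buffer="usflusflhhusfl" (len 14), cursors c1@3 c2@7 c3@13, authorship 111.222...333.
After op 4 (delete): buffer="usluslhhusl" (len 11), cursors c1@2 c2@5 c3@10, authorship 11.22...33.
After op 5 (insert('v')): buffer="usvlusvlhhusvl" (len 14), cursors c1@3 c2@7 c3@13, authorship 111.222...333.
After op 6 (move_left): buffer="usvlusvlhhusvl" (len 14), cursors c1@2 c2@6 c3@12, authorship 111.222...333.
After op 7 (insert('t')): buffer="ustvlustvlhhustvl" (len 17), cursors c1@3 c2@8 c3@15, authorship 1111.2222...3333.
After op 8 (insert('v')): buffer="ustvvlustvvlhhustvvl" (len 20), cursors c1@4 c2@10 c3@18, authorship 11111.22222...33333.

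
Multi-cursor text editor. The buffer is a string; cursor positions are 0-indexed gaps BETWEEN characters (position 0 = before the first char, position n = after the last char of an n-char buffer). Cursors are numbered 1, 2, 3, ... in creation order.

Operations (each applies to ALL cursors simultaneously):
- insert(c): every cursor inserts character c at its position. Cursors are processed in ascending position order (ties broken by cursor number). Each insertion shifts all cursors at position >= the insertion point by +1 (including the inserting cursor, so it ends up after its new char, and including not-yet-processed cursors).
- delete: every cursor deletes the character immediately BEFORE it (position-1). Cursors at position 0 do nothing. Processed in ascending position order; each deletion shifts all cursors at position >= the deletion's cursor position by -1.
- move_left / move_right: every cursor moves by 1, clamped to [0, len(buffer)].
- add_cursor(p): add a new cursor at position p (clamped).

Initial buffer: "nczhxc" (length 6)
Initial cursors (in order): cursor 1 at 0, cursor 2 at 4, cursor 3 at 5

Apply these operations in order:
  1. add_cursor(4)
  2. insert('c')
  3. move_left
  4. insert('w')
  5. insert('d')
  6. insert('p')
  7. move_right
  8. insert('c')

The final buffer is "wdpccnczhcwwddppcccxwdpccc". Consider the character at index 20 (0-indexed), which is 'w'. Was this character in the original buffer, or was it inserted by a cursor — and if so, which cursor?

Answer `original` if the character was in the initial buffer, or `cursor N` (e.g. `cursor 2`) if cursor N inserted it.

Answer: cursor 3

Derivation:
After op 1 (add_cursor(4)): buffer="nczhxc" (len 6), cursors c1@0 c2@4 c4@4 c3@5, authorship ......
After op 2 (insert('c')): buffer="cnczhccxcc" (len 10), cursors c1@1 c2@7 c4@7 c3@9, authorship 1....24.3.
After op 3 (move_left): buffer="cnczhccxcc" (len 10), cursors c1@0 c2@6 c4@6 c3@8, authorship 1....24.3.
After op 4 (insert('w')): buffer="wcnczhcwwcxwcc" (len 14), cursors c1@1 c2@9 c4@9 c3@12, authorship 11....2244.33.
After op 5 (insert('d')): buffer="wdcnczhcwwddcxwdcc" (len 18), cursors c1@2 c2@12 c4@12 c3@16, authorship 111....224244.333.
After op 6 (insert('p')): buffer="wdpcnczhcwwddppcxwdpcc" (len 22), cursors c1@3 c2@15 c4@15 c3@20, authorship 1111....22424244.3333.
After op 7 (move_right): buffer="wdpcnczhcwwddppcxwdpcc" (len 22), cursors c1@4 c2@16 c4@16 c3@21, authorship 1111....22424244.3333.
After op 8 (insert('c')): buffer="wdpccnczhcwwddppcccxwdpccc" (len 26), cursors c1@5 c2@19 c4@19 c3@25, authorship 11111....2242424424.33333.
Authorship (.=original, N=cursor N): 1 1 1 1 1 . . . . 2 2 4 2 4 2 4 4 2 4 . 3 3 3 3 3 .
Index 20: author = 3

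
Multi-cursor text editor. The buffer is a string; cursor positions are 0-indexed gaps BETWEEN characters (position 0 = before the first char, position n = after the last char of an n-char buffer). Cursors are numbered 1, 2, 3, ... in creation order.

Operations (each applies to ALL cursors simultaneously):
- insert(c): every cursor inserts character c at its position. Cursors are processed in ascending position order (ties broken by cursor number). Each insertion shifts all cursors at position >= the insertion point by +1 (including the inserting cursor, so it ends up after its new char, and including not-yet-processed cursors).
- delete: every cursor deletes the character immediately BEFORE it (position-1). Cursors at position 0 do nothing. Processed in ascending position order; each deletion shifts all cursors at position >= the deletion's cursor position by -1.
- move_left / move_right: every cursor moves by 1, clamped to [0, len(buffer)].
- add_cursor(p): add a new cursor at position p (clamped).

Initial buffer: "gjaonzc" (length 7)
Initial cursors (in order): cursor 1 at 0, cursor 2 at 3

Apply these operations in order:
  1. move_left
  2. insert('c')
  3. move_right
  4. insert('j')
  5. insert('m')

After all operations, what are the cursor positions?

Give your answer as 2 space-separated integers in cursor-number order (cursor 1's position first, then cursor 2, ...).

Answer: 4 9

Derivation:
After op 1 (move_left): buffer="gjaonzc" (len 7), cursors c1@0 c2@2, authorship .......
After op 2 (insert('c')): buffer="cgjcaonzc" (len 9), cursors c1@1 c2@4, authorship 1..2.....
After op 3 (move_right): buffer="cgjcaonzc" (len 9), cursors c1@2 c2@5, authorship 1..2.....
After op 4 (insert('j')): buffer="cgjjcajonzc" (len 11), cursors c1@3 c2@7, authorship 1.1.2.2....
After op 5 (insert('m')): buffer="cgjmjcajmonzc" (len 13), cursors c1@4 c2@9, authorship 1.11.2.22....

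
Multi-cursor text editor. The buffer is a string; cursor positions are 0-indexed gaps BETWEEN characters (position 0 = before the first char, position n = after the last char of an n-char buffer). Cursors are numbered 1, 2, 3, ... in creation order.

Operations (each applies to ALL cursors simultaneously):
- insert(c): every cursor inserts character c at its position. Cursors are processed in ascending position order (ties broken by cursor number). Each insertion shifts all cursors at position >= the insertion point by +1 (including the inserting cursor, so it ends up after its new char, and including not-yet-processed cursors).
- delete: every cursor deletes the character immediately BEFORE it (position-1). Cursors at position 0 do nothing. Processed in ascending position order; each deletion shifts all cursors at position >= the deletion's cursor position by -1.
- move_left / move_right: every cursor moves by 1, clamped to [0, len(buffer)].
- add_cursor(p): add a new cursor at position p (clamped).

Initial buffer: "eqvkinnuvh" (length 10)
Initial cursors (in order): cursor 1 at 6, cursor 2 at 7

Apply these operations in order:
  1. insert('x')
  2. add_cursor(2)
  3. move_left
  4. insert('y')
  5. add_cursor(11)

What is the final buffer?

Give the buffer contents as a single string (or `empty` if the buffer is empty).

After op 1 (insert('x')): buffer="eqvkinxnxuvh" (len 12), cursors c1@7 c2@9, authorship ......1.2...
After op 2 (add_cursor(2)): buffer="eqvkinxnxuvh" (len 12), cursors c3@2 c1@7 c2@9, authorship ......1.2...
After op 3 (move_left): buffer="eqvkinxnxuvh" (len 12), cursors c3@1 c1@6 c2@8, authorship ......1.2...
After op 4 (insert('y')): buffer="eyqvkinyxnyxuvh" (len 15), cursors c3@2 c1@8 c2@11, authorship .3.....11.22...
After op 5 (add_cursor(11)): buffer="eyqvkinyxnyxuvh" (len 15), cursors c3@2 c1@8 c2@11 c4@11, authorship .3.....11.22...

Answer: eyqvkinyxnyxuvh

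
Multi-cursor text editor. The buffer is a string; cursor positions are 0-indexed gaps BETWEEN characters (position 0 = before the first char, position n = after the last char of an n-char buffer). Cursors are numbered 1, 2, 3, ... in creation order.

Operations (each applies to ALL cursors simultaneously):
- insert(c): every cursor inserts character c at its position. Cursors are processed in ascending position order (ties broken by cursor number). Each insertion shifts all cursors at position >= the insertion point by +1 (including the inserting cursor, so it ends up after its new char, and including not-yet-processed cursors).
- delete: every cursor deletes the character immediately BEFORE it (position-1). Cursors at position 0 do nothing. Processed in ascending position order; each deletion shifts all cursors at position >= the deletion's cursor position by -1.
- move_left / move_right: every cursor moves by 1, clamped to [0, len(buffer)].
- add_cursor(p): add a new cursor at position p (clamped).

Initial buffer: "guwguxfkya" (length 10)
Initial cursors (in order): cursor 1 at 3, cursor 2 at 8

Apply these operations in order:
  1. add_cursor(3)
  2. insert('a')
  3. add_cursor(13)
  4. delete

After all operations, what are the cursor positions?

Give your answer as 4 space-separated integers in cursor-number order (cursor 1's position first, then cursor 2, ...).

Answer: 3 8 3 9

Derivation:
After op 1 (add_cursor(3)): buffer="guwguxfkya" (len 10), cursors c1@3 c3@3 c2@8, authorship ..........
After op 2 (insert('a')): buffer="guwaaguxfkaya" (len 13), cursors c1@5 c3@5 c2@11, authorship ...13.....2..
After op 3 (add_cursor(13)): buffer="guwaaguxfkaya" (len 13), cursors c1@5 c3@5 c2@11 c4@13, authorship ...13.....2..
After op 4 (delete): buffer="guwguxfky" (len 9), cursors c1@3 c3@3 c2@8 c4@9, authorship .........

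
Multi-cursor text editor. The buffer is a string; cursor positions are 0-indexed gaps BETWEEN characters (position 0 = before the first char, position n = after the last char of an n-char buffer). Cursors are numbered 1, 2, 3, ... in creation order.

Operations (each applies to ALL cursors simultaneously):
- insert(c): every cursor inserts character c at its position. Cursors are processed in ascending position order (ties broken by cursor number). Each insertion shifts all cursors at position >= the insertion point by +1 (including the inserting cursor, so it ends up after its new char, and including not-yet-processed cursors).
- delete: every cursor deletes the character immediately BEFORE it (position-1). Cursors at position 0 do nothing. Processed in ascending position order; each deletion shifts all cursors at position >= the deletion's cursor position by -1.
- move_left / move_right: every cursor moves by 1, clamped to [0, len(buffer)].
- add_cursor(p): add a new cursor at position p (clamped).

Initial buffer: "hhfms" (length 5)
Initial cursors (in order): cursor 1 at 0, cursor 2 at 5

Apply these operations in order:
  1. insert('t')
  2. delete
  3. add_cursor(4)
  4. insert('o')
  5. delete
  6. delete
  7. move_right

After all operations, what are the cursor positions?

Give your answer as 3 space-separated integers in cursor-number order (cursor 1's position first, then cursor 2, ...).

After op 1 (insert('t')): buffer="thhfmst" (len 7), cursors c1@1 c2@7, authorship 1.....2
After op 2 (delete): buffer="hhfms" (len 5), cursors c1@0 c2@5, authorship .....
After op 3 (add_cursor(4)): buffer="hhfms" (len 5), cursors c1@0 c3@4 c2@5, authorship .....
After op 4 (insert('o')): buffer="ohhfmoso" (len 8), cursors c1@1 c3@6 c2@8, authorship 1....3.2
After op 5 (delete): buffer="hhfms" (len 5), cursors c1@0 c3@4 c2@5, authorship .....
After op 6 (delete): buffer="hhf" (len 3), cursors c1@0 c2@3 c3@3, authorship ...
After op 7 (move_right): buffer="hhf" (len 3), cursors c1@1 c2@3 c3@3, authorship ...

Answer: 1 3 3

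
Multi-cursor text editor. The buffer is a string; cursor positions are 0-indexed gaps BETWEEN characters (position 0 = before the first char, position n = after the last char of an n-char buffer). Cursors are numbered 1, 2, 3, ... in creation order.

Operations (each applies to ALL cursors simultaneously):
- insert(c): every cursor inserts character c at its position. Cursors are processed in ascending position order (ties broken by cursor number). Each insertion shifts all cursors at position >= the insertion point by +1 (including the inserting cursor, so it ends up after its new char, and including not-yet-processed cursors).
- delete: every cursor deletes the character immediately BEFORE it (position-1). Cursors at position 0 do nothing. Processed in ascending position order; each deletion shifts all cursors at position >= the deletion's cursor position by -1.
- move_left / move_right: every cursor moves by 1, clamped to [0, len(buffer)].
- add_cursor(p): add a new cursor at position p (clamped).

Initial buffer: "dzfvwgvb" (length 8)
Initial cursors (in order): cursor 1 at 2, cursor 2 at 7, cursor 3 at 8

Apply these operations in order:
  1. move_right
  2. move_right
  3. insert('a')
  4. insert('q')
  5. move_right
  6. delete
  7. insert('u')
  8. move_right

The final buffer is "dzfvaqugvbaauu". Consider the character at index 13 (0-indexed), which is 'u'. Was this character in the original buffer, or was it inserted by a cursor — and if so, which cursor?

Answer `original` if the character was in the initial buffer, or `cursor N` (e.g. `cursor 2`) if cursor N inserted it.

Answer: cursor 3

Derivation:
After op 1 (move_right): buffer="dzfvwgvb" (len 8), cursors c1@3 c2@8 c3@8, authorship ........
After op 2 (move_right): buffer="dzfvwgvb" (len 8), cursors c1@4 c2@8 c3@8, authorship ........
After op 3 (insert('a')): buffer="dzfvawgvbaa" (len 11), cursors c1@5 c2@11 c3@11, authorship ....1....23
After op 4 (insert('q')): buffer="dzfvaqwgvbaaqq" (len 14), cursors c1@6 c2@14 c3@14, authorship ....11....2323
After op 5 (move_right): buffer="dzfvaqwgvbaaqq" (len 14), cursors c1@7 c2@14 c3@14, authorship ....11....2323
After op 6 (delete): buffer="dzfvaqgvbaa" (len 11), cursors c1@6 c2@11 c3@11, authorship ....11...23
After op 7 (insert('u')): buffer="dzfvaqugvbaauu" (len 14), cursors c1@7 c2@14 c3@14, authorship ....111...2323
After op 8 (move_right): buffer="dzfvaqugvbaauu" (len 14), cursors c1@8 c2@14 c3@14, authorship ....111...2323
Authorship (.=original, N=cursor N): . . . . 1 1 1 . . . 2 3 2 3
Index 13: author = 3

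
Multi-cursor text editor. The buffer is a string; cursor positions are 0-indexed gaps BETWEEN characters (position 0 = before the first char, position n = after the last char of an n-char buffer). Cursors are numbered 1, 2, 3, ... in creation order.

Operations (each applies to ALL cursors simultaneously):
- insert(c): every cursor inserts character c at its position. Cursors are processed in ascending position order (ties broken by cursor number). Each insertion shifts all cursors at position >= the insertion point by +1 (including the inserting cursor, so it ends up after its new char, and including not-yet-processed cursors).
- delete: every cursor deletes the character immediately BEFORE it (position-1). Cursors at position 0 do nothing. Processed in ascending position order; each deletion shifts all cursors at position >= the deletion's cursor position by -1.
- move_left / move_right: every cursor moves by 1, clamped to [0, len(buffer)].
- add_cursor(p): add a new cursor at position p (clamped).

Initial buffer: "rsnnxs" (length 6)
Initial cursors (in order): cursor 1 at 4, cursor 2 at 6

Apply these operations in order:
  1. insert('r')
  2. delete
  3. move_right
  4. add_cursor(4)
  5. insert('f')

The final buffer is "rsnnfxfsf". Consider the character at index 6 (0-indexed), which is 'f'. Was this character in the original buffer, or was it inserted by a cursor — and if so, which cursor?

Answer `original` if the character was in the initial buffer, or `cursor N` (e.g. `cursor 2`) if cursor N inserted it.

After op 1 (insert('r')): buffer="rsnnrxsr" (len 8), cursors c1@5 c2@8, authorship ....1..2
After op 2 (delete): buffer="rsnnxs" (len 6), cursors c1@4 c2@6, authorship ......
After op 3 (move_right): buffer="rsnnxs" (len 6), cursors c1@5 c2@6, authorship ......
After op 4 (add_cursor(4)): buffer="rsnnxs" (len 6), cursors c3@4 c1@5 c2@6, authorship ......
After op 5 (insert('f')): buffer="rsnnfxfsf" (len 9), cursors c3@5 c1@7 c2@9, authorship ....3.1.2
Authorship (.=original, N=cursor N): . . . . 3 . 1 . 2
Index 6: author = 1

Answer: cursor 1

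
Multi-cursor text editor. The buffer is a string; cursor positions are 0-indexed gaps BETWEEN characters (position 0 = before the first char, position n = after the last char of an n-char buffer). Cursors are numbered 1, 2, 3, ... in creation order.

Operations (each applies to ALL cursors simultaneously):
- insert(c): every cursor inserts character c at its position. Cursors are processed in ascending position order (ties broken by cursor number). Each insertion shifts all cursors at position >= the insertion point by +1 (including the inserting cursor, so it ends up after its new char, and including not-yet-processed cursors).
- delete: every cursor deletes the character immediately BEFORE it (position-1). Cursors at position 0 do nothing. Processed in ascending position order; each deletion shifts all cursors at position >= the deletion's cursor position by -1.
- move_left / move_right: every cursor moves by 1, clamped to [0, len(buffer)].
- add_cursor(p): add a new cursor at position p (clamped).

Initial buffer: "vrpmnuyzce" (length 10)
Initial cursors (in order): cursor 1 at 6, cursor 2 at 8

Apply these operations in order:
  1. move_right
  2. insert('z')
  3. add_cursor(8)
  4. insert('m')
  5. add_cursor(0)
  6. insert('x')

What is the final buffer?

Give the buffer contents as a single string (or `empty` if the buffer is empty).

After op 1 (move_right): buffer="vrpmnuyzce" (len 10), cursors c1@7 c2@9, authorship ..........
After op 2 (insert('z')): buffer="vrpmnuyzzcze" (len 12), cursors c1@8 c2@11, authorship .......1..2.
After op 3 (add_cursor(8)): buffer="vrpmnuyzzcze" (len 12), cursors c1@8 c3@8 c2@11, authorship .......1..2.
After op 4 (insert('m')): buffer="vrpmnuyzmmzczme" (len 15), cursors c1@10 c3@10 c2@14, authorship .......113..22.
After op 5 (add_cursor(0)): buffer="vrpmnuyzmmzczme" (len 15), cursors c4@0 c1@10 c3@10 c2@14, authorship .......113..22.
After op 6 (insert('x')): buffer="xvrpmnuyzmmxxzczmxe" (len 19), cursors c4@1 c1@13 c3@13 c2@18, authorship 4.......11313..222.

Answer: xvrpmnuyzmmxxzczmxe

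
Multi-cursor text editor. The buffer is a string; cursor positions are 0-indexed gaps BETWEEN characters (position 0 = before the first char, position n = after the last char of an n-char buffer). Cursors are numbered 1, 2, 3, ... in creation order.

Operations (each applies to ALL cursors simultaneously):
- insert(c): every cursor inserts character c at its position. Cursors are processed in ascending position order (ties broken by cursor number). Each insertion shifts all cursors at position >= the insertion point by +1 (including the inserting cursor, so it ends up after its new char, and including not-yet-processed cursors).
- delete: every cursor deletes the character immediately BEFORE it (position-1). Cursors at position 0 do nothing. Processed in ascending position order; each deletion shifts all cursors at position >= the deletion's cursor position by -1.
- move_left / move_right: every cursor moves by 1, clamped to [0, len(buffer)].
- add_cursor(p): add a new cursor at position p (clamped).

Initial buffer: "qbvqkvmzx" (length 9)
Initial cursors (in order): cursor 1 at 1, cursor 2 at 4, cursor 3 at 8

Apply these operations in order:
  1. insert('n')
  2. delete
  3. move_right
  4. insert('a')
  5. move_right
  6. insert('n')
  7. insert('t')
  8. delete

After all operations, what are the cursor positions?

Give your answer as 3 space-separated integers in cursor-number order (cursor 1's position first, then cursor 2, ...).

Answer: 5 10 15

Derivation:
After op 1 (insert('n')): buffer="qnbvqnkvmznx" (len 12), cursors c1@2 c2@6 c3@11, authorship .1...2....3.
After op 2 (delete): buffer="qbvqkvmzx" (len 9), cursors c1@1 c2@4 c3@8, authorship .........
After op 3 (move_right): buffer="qbvqkvmzx" (len 9), cursors c1@2 c2@5 c3@9, authorship .........
After op 4 (insert('a')): buffer="qbavqkavmzxa" (len 12), cursors c1@3 c2@7 c3@12, authorship ..1...2....3
After op 5 (move_right): buffer="qbavqkavmzxa" (len 12), cursors c1@4 c2@8 c3@12, authorship ..1...2....3
After op 6 (insert('n')): buffer="qbavnqkavnmzxan" (len 15), cursors c1@5 c2@10 c3@15, authorship ..1.1..2.2...33
After op 7 (insert('t')): buffer="qbavntqkavntmzxant" (len 18), cursors c1@6 c2@12 c3@18, authorship ..1.11..2.22...333
After op 8 (delete): buffer="qbavnqkavnmzxan" (len 15), cursors c1@5 c2@10 c3@15, authorship ..1.1..2.2...33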